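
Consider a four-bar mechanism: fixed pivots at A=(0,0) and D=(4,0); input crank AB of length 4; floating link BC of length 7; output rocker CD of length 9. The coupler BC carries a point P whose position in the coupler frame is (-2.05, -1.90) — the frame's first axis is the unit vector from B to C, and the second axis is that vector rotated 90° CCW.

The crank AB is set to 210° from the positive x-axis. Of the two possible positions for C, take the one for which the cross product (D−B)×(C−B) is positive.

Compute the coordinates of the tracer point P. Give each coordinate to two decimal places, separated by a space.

-1.56 -4.04

A=(0,0), D=(4.00,0)
B = A + 4.00·(cos210°, sin210°) = (-3.4641, -2.0000)
|BD| = 7.7274
circle(B,7.00) ∩ circle(D,9.00): a=1.7932, h=6.7664
  candidates: C₊=(-3.4833,5.0000) cross=52.287; C₋=(0.0192,-8.0718) cross=-52.287
  mode + wants cross > 0 → take C=(-3.4833,5.0000) (cross=52.287)
ex = (C−B)/|BC| = (-0.0027,1.0000); ey = (-1.0000,-0.0027)
P = B + -2.05·ex + -1.90·ey = (-1.5585,-4.0448)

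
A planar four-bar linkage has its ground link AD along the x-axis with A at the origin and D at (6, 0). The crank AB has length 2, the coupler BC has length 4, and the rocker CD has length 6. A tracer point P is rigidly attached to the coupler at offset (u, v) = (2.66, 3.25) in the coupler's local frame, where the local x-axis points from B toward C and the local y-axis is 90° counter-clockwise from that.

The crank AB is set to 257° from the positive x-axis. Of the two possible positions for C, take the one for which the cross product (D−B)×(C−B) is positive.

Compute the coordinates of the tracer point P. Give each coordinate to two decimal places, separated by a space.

A=(0,0), D=(6.00,0)
B = A + 2.00·(cos257°, sin257°) = (-0.4499, -1.9487)
|BD| = 6.7379
circle(B,4.00) ∩ circle(D,6.00): a=1.8848, h=3.5281
  candidates: C₊=(0.3339,1.9737) cross=23.772; C₋=(2.3747,-4.7809) cross=-23.772
  mode + wants cross > 0 → take C=(0.3339,1.9737) (cross=23.772)
ex = (C−B)/|BC| = (0.1960,0.9806); ey = (-0.9806,0.1960)
P = B + 2.66·ex + 3.25·ey = (-3.1157,1.2965)

-3.12 1.30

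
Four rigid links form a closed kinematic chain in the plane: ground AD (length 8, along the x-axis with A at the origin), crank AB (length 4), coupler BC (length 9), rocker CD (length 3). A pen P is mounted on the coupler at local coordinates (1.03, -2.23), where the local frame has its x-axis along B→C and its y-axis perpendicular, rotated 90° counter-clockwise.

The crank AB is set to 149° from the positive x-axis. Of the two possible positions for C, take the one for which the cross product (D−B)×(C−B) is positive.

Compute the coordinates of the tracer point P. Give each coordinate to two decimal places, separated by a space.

-2.48 -0.20

A=(0,0), D=(8.00,0)
B = A + 4.00·(cos149°, sin149°) = (-3.4287, 2.0602)
|BD| = 11.6129
circle(B,9.00) ∩ circle(D,3.00): a=8.9064, h=1.2943
  candidates: C₊=(5.5661,1.7539) cross=15.031; C₋=(5.1069,-0.7937) cross=-15.031
  mode + wants cross > 0 → take C=(5.5661,1.7539) (cross=15.031)
ex = (C−B)/|BC| = (0.9994,-0.0340); ey = (0.0340,0.9994)
P = B + 1.03·ex + -2.23·ey = (-2.4751,-0.2036)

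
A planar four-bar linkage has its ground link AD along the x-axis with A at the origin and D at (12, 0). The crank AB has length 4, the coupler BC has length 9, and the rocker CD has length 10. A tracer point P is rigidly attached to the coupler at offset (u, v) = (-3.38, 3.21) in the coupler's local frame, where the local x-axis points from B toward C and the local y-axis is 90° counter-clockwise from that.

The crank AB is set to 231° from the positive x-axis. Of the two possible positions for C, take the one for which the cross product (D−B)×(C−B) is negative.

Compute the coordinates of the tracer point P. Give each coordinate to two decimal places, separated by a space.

-3.92 1.34

A=(0,0), D=(12.00,0)
B = A + 4.00·(cos231°, sin231°) = (-2.5173, -3.1086)
|BD| = 14.8464
circle(B,9.00) ∩ circle(D,10.00): a=6.7833, h=5.9150
  candidates: C₊=(2.8772,4.0956) cross=87.816; C₋=(5.3542,-7.4721) cross=-87.816
  mode - wants cross < 0 → take C=(5.3542,-7.4721) (cross=-87.816)
ex = (C−B)/|BC| = (0.8746,-0.4848); ey = (0.4848,0.8746)
P = B + -3.38·ex + 3.21·ey = (-3.9171,1.3376)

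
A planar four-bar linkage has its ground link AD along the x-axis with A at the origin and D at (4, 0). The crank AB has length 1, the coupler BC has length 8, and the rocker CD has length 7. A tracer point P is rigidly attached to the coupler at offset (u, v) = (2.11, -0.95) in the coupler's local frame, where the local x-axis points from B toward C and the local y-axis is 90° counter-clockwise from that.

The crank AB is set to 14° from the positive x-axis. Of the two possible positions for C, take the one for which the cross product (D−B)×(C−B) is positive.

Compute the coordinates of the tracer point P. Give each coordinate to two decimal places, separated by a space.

A=(0,0), D=(4.00,0)
B = A + 1.00·(cos14°, sin14°) = (0.9703, 0.2419)
|BD| = 3.0393
circle(B,8.00) ∩ circle(D,7.00): a=3.9873, h=6.9355
  candidates: C₊=(5.4970,6.8381) cross=21.079; C₋=(4.3929,-6.9890) cross=-21.079
  mode + wants cross > 0 → take C=(5.4970,6.8381) (cross=21.079)
ex = (C−B)/|BC| = (0.5658,0.8245); ey = (-0.8245,0.5658)
P = B + 2.11·ex + -0.95·ey = (2.9475,1.4441)

2.95 1.44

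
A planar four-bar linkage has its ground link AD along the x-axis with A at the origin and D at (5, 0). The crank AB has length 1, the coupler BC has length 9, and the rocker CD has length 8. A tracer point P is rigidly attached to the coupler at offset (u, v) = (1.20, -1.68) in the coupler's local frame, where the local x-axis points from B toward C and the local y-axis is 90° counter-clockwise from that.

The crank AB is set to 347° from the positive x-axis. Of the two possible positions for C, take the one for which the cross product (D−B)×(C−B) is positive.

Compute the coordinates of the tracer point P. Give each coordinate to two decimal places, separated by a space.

A=(0,0), D=(5.00,0)
B = A + 1.00·(cos347°, sin347°) = (0.9744, -0.2250)
|BD| = 4.0319
circle(B,9.00) ∩ circle(D,8.00): a=4.1241, h=7.9995
  candidates: C₊=(4.6458,7.9922) cross=32.253; C₋=(5.5384,-7.9819) cross=-32.253
  mode + wants cross > 0 → take C=(4.6458,7.9922) (cross=32.253)
ex = (C−B)/|BC| = (0.4079,0.9130); ey = (-0.9130,0.4079)
P = B + 1.20·ex + -1.68·ey = (2.9977,0.1853)

3.00 0.19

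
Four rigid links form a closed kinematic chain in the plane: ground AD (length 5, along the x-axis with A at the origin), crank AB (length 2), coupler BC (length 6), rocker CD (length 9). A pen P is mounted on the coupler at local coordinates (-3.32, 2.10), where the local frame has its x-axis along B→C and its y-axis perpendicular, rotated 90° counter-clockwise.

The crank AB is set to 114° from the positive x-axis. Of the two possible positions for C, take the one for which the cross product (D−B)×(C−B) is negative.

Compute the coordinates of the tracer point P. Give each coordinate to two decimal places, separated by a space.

2.44 4.03

A=(0,0), D=(5.00,0)
B = A + 2.00·(cos114°, sin114°) = (-0.8135, 1.8271)
|BD| = 6.0938
circle(B,6.00) ∩ circle(D,9.00): a=-0.6453, h=5.9652
  candidates: C₊=(0.3594,7.7113) cross=36.351; C₋=(-3.2177,-3.6702) cross=-36.351
  mode - wants cross < 0 → take C=(-3.2177,-3.6702) (cross=-36.351)
ex = (C−B)/|BC| = (-0.4007,-0.9162); ey = (0.9162,-0.4007)
P = B + -3.32·ex + 2.10·ey = (2.4409,4.0274)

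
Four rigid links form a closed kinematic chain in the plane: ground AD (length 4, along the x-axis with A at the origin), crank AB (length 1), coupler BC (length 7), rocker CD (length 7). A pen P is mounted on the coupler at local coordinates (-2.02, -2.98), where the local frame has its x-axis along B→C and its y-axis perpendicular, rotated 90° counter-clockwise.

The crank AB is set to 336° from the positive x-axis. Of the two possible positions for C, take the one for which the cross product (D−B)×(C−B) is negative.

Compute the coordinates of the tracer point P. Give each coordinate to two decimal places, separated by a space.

A=(0,0), D=(4.00,0)
B = A + 1.00·(cos336°, sin336°) = (0.9135, -0.4067)
|BD| = 3.1131
circle(B,7.00) ∩ circle(D,7.00): a=1.5566, h=6.8247
  candidates: C₊=(1.5651,6.5629) cross=21.246; C₋=(3.3484,-6.9696) cross=-21.246
  mode - wants cross < 0 → take C=(3.3484,-6.9696) (cross=-21.246)
ex = (C−B)/|BC| = (0.3478,-0.9376); ey = (0.9376,0.3478)
P = B + -2.02·ex + -2.98·ey = (-2.5830,0.4506)

-2.58 0.45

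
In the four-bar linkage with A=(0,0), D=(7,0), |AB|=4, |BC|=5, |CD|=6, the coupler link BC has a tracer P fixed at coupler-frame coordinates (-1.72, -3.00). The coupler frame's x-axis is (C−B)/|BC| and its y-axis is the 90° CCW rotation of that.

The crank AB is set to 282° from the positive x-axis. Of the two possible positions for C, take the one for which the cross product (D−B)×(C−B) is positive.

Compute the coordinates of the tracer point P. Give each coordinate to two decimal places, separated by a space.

A=(0,0), D=(7.00,0)
B = A + 4.00·(cos282°, sin282°) = (0.8316, -3.9126)
|BD| = 7.3046
circle(B,5.00) ∩ circle(D,6.00): a=2.8993, h=4.0736
  candidates: C₊=(1.0981,1.0803) cross=29.756; C₋=(5.4619,-5.7995) cross=-29.756
  mode + wants cross > 0 → take C=(1.0981,1.0803) (cross=29.756)
ex = (C−B)/|BC| = (0.0533,0.9986); ey = (-0.9986,0.0533)
P = B + -1.72·ex + -3.00·ey = (3.7357,-5.7900)

3.74 -5.79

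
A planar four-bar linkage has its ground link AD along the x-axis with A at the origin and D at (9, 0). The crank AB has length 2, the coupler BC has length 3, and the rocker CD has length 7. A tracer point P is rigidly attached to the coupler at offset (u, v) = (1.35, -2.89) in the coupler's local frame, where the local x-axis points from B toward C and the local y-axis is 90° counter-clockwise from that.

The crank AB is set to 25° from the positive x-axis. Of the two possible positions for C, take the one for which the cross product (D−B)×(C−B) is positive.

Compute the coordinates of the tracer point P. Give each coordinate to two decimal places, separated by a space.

A=(0,0), D=(9.00,0)
B = A + 2.00·(cos25°, sin25°) = (1.8126, 0.8452)
|BD| = 7.2369
circle(B,3.00) ∩ circle(D,7.00): a=0.8548, h=2.8756
  candidates: C₊=(2.9975,3.6013) cross=20.811; C₋=(2.3258,-2.1106) cross=-20.811
  mode + wants cross > 0 → take C=(2.9975,3.6013) (cross=20.811)
ex = (C−B)/|BC| = (0.3950,0.9187); ey = (-0.9187,0.3950)
P = B + 1.35·ex + -2.89·ey = (5.0008,0.9441)

5.00 0.94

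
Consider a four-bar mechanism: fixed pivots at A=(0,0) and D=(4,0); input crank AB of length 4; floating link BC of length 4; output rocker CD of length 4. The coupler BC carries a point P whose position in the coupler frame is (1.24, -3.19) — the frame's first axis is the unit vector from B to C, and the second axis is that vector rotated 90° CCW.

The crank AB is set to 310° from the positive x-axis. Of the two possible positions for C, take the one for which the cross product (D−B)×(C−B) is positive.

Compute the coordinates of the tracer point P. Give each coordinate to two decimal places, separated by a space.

A=(0,0), D=(4.00,0)
B = A + 4.00·(cos310°, sin310°) = (2.5712, -3.0642)
|BD| = 3.3809
circle(B,4.00) ∩ circle(D,4.00): a=1.6905, h=3.6252
  candidates: C₊=(0.0000,0.0000) cross=12.257; C₋=(6.5712,-3.0642) cross=-12.257
  mode + wants cross > 0 → take C=(0.0000,0.0000) (cross=12.257)
ex = (C−B)/|BC| = (-0.6428,0.7660); ey = (-0.7660,-0.6428)
P = B + 1.24·ex + -3.19·ey = (4.2178,-0.0638)

4.22 -0.06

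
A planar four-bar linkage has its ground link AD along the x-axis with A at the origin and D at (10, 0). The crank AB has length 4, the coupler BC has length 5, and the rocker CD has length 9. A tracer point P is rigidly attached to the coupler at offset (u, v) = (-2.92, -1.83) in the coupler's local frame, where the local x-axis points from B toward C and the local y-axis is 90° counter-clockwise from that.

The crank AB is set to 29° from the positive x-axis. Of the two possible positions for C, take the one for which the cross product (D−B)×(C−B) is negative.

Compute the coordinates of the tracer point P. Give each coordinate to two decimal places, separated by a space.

A=(0,0), D=(10.00,0)
B = A + 4.00·(cos29°, sin29°) = (3.4985, 1.9392)
|BD| = 6.7846
circle(B,5.00) ∩ circle(D,9.00): a=-0.7347, h=4.9457
  candidates: C₊=(4.2080,6.8886) cross=33.555; C₋=(1.3808,-2.5901) cross=-33.555
  mode - wants cross < 0 → take C=(1.3808,-2.5901) (cross=-33.555)
ex = (C−B)/|BC| = (-0.4235,-0.9059); ey = (0.9059,-0.4235)
P = B + -2.92·ex + -1.83·ey = (3.0775,5.3595)

3.08 5.36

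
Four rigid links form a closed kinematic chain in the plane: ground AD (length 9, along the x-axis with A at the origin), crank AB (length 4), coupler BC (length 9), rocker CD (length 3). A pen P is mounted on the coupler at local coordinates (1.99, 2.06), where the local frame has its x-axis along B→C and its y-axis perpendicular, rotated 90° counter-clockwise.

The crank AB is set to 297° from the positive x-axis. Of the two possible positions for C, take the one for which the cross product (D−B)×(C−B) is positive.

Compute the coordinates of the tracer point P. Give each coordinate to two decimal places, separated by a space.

A=(0,0), D=(9.00,0)
B = A + 4.00·(cos297°, sin297°) = (1.8160, -3.5640)
|BD| = 8.0195
circle(B,9.00) ∩ circle(D,3.00): a=8.4988, h=2.9615
  candidates: C₊=(8.1132,2.8659) cross=23.750; C₋=(10.7455,-2.4399) cross=-23.750
  mode + wants cross > 0 → take C=(8.1132,2.8659) (cross=23.750)
ex = (C−B)/|BC| = (0.6997,0.7144); ey = (-0.7144,0.6997)
P = B + 1.99·ex + 2.06·ey = (1.7366,-0.7009)

1.74 -0.70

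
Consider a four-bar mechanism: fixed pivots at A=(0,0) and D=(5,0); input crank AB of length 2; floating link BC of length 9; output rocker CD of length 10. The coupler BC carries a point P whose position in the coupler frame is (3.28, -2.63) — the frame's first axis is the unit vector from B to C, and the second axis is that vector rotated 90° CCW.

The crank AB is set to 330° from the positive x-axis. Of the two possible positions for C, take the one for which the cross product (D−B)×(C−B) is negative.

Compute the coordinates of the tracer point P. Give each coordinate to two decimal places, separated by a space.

-0.28 -4.69

A=(0,0), D=(5.00,0)
B = A + 2.00·(cos330°, sin330°) = (1.7321, -1.0000)
|BD| = 3.4175
circle(B,9.00) ∩ circle(D,10.00): a=-1.0710, h=8.9360
  candidates: C₊=(-1.9069,7.2315) cross=30.539; C₋=(3.3227,-9.8583) cross=-30.539
  mode - wants cross < 0 → take C=(3.3227,-9.8583) (cross=-30.539)
ex = (C−B)/|BC| = (0.1767,-0.9843); ey = (0.9843,0.1767)
P = B + 3.28·ex + -2.63·ey = (-0.2769,-4.6932)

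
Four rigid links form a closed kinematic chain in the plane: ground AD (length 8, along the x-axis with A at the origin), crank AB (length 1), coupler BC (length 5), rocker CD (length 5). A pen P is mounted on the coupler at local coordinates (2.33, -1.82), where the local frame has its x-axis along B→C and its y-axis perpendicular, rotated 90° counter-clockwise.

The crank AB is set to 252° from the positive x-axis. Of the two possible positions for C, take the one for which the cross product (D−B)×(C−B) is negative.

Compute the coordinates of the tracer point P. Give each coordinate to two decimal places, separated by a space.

A=(0,0), D=(8.00,0)
B = A + 1.00·(cos252°, sin252°) = (-0.3090, -0.9511)
|BD| = 8.3633
circle(B,5.00) ∩ circle(D,5.00): a=4.1816, h=2.7412
  candidates: C₊=(3.5338,2.2478) cross=22.925; C₋=(4.1572,-3.1989) cross=-22.925
  mode - wants cross < 0 → take C=(4.1572,-3.1989) (cross=-22.925)
ex = (C−B)/|BC| = (0.8932,-0.4496); ey = (0.4496,0.8932)
P = B + 2.33·ex + -1.82·ey = (0.9540,-3.6243)

0.95 -3.62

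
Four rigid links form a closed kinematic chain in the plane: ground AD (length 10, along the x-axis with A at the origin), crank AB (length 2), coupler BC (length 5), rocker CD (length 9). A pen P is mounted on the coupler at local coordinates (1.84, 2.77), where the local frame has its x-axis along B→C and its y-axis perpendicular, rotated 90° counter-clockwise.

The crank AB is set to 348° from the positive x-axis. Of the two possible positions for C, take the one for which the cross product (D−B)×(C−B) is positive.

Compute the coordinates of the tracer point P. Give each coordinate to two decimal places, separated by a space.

-0.70 1.58

A=(0,0), D=(10.00,0)
B = A + 2.00·(cos348°, sin348°) = (1.9563, -0.4158)
|BD| = 8.0544
circle(B,5.00) ∩ circle(D,9.00): a=0.5509, h=4.9696
  candidates: C₊=(2.2499,4.5755) cross=40.027; C₋=(2.7630,-5.3503) cross=-40.027
  mode + wants cross > 0 → take C=(2.2499,4.5755) (cross=40.027)
ex = (C−B)/|BC| = (0.0587,0.9983); ey = (-0.9983,0.0587)
P = B + 1.84·ex + 2.77·ey = (-0.7009,1.5836)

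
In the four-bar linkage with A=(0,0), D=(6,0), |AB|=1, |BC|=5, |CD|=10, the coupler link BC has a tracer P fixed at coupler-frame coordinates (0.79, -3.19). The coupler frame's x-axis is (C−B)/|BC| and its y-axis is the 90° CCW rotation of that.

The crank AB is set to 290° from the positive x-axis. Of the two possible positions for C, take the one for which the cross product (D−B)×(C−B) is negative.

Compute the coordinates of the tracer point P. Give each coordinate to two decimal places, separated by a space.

-2.66 0.39

A=(0,0), D=(6.00,0)
B = A + 1.00·(cos290°, sin290°) = (0.3420, -0.9397)
|BD| = 5.7355
circle(B,5.00) ∩ circle(D,10.00): a=-3.6705, h=3.3952
  candidates: C₊=(-3.8352,1.8083) cross=19.473; C₋=(-2.7226,-4.8904) cross=-19.473
  mode - wants cross < 0 → take C=(-2.7226,-4.8904) (cross=-19.473)
ex = (C−B)/|BC| = (-0.6129,-0.7901); ey = (0.7901,-0.6129)
P = B + 0.79·ex + -3.19·ey = (-2.6627,0.3913)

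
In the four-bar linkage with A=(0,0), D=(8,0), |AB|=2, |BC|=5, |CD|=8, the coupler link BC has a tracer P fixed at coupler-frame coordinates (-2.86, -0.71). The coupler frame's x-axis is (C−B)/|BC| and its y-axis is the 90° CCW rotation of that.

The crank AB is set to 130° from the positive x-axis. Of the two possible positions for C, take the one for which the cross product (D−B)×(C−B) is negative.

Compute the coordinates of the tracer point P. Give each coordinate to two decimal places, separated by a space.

A=(0,0), D=(8.00,0)
B = A + 2.00·(cos130°, sin130°) = (-1.2856, 1.5321)
|BD| = 9.4111
circle(B,5.00) ∩ circle(D,8.00): a=2.6335, h=4.2502
  candidates: C₊=(2.0048,5.2969) cross=39.999; C₋=(0.6209,-3.0902) cross=-39.999
  mode - wants cross < 0 → take C=(0.6209,-3.0902) (cross=-39.999)
ex = (C−B)/|BC| = (0.3813,-0.9245); ey = (0.9245,0.3813)
P = B + -2.86·ex + -0.71·ey = (-3.0325,3.9053)

-3.03 3.91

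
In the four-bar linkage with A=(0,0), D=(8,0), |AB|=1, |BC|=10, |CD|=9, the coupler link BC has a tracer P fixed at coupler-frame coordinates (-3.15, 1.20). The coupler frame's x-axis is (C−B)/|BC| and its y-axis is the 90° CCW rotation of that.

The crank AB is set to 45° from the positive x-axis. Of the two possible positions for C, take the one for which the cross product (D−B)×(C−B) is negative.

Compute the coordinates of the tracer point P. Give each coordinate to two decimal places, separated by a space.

A=(0,0), D=(8.00,0)
B = A + 1.00·(cos45°, sin45°) = (0.7071, 0.7071)
|BD| = 7.3271
circle(B,10.00) ∩ circle(D,9.00): a=4.9601, h=8.6832
  candidates: C₊=(6.4820,8.8711) cross=63.622; C₋=(4.8061,-8.4142) cross=-63.622
  mode - wants cross < 0 → take C=(4.8061,-8.4142) (cross=-63.622)
ex = (C−B)/|BC| = (0.4099,-0.9121); ey = (0.9121,0.4099)
P = B + -3.15·ex + 1.20·ey = (0.5105,4.0722)

0.51 4.07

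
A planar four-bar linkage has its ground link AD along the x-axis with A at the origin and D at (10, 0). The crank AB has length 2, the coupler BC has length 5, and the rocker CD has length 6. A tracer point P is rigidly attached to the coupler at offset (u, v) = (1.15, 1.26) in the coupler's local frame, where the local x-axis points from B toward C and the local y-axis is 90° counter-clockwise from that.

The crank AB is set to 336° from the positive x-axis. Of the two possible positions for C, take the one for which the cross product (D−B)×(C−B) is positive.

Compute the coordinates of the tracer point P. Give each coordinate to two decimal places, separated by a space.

A=(0,0), D=(10.00,0)
B = A + 2.00·(cos336°, sin336°) = (1.8271, -0.8135)
|BD| = 8.2133
circle(B,5.00) ∩ circle(D,6.00): a=3.4370, h=3.6314
  candidates: C₊=(4.8875,3.1405) cross=29.826; C₋=(5.6069,-4.0866) cross=-29.826
  mode + wants cross > 0 → take C=(4.8875,3.1405) (cross=29.826)
ex = (C−B)/|BC| = (0.6121,0.7908); ey = (-0.7908,0.6121)
P = B + 1.15·ex + 1.26·ey = (1.5346,0.8672)

1.53 0.87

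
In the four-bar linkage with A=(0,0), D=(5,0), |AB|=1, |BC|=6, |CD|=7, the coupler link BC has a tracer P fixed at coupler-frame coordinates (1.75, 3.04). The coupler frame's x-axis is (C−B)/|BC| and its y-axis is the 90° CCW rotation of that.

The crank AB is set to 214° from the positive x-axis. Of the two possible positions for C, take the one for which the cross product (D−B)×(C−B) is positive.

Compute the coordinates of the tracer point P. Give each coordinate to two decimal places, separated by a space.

-3.43 1.79

A=(0,0), D=(5.00,0)
B = A + 1.00·(cos214°, sin214°) = (-0.8290, -0.5592)
|BD| = 5.8558
circle(B,6.00) ∩ circle(D,7.00): a=1.8179, h=5.7180
  candidates: C₊=(0.4345,5.3063) cross=33.483; C₋=(1.5266,-6.0774) cross=-33.483
  mode + wants cross > 0 → take C=(0.4345,5.3063) (cross=33.483)
ex = (C−B)/|BC| = (0.2106,0.9776); ey = (-0.9776,0.2106)
P = B + 1.75·ex + 3.04·ey = (-3.4323,1.7918)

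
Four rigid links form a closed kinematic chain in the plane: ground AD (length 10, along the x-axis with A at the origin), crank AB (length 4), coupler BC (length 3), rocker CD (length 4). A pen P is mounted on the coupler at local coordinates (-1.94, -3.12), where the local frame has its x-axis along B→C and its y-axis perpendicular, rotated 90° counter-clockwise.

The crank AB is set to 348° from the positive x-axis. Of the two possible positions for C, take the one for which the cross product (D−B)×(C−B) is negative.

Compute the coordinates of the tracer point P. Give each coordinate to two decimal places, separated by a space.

0.81 -2.80

A=(0,0), D=(10.00,0)
B = A + 4.00·(cos348°, sin348°) = (3.9126, -0.8316)
|BD| = 6.1440
circle(B,3.00) ∩ circle(D,4.00): a=2.5023, h=1.6548
  candidates: C₊=(6.1679,1.1467) cross=10.167; C₋=(6.6159,-2.1325) cross=-10.167
  mode - wants cross < 0 → take C=(6.6159,-2.1325) (cross=-10.167)
ex = (C−B)/|BC| = (0.9011,-0.4336); ey = (0.4336,0.9011)
P = B + -1.94·ex + -3.12·ey = (0.8116,-2.8018)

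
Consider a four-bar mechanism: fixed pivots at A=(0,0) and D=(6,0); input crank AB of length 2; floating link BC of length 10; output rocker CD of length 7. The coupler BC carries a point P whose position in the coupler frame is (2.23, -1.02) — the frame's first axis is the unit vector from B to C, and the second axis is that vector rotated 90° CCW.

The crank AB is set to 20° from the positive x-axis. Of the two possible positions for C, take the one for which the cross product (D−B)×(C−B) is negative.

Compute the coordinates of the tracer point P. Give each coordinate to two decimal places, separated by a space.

A=(0,0), D=(6.00,0)
B = A + 2.00·(cos20°, sin20°) = (1.8794, 0.6840)
|BD| = 4.1770
circle(B,10.00) ∩ circle(D,7.00): a=8.1934, h=5.7331
  candidates: C₊=(10.9010,4.9980) cross=23.947; C₋=(9.0232,-6.3135) cross=-23.947
  mode - wants cross < 0 → take C=(9.0232,-6.3135) (cross=-23.947)
ex = (C−B)/|BC| = (0.7144,-0.6998); ey = (0.6998,0.7144)
P = B + 2.23·ex + -1.02·ey = (2.7587,-1.6051)

2.76 -1.61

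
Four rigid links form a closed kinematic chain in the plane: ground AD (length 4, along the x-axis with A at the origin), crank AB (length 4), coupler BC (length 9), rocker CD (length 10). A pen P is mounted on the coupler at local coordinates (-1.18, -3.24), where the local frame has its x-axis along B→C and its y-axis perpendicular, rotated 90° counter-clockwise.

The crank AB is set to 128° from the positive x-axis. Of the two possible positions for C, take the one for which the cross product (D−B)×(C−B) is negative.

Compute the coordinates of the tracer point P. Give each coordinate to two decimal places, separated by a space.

-5.41 4.95

A=(0,0), D=(4.00,0)
B = A + 4.00·(cos128°, sin128°) = (-2.4626, 3.1520)
|BD| = 7.1904
circle(B,9.00) ∩ circle(D,10.00): a=2.2740, h=8.7080
  candidates: C₊=(3.3985,9.9819) cross=62.614; C₋=(-4.2362,-5.6715) cross=-62.614
  mode - wants cross < 0 → take C=(-4.2362,-5.6715) (cross=-62.614)
ex = (C−B)/|BC| = (-0.1971,-0.9804); ey = (0.9804,-0.1971)
P = B + -1.18·ex + -3.24·ey = (-5.4066,4.9474)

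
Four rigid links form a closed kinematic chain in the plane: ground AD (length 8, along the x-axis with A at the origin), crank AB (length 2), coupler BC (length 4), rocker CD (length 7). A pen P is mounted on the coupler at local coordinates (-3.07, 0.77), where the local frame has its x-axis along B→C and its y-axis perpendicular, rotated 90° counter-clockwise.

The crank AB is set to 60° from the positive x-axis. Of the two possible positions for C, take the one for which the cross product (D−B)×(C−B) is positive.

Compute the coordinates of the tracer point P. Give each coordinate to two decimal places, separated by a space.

-1.32 -0.42

A=(0,0), D=(8.00,0)
B = A + 2.00·(cos60°, sin60°) = (1.0000, 1.7321)
|BD| = 7.2111
circle(B,4.00) ∩ circle(D,7.00): a=1.3174, h=3.7768
  candidates: C₊=(3.1860,5.0819) cross=27.235; C₋=(1.3717,-2.2506) cross=-27.235
  mode + wants cross > 0 → take C=(3.1860,5.0819) (cross=27.235)
ex = (C−B)/|BC| = (0.5465,0.8375); ey = (-0.8375,0.5465)
P = B + -3.07·ex + 0.77·ey = (-1.3226,-0.4181)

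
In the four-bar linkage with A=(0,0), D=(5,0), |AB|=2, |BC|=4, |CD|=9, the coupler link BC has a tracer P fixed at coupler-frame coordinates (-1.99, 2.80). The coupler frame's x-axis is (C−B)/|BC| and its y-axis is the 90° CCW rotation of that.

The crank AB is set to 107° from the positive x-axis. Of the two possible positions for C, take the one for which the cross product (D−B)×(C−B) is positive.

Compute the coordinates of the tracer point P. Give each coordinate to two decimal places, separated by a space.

-2.50 -0.94

A=(0,0), D=(5.00,0)
B = A + 2.00·(cos107°, sin107°) = (-0.5847, 1.9126)
|BD| = 5.9032
circle(B,4.00) ∩ circle(D,9.00): a=-2.5539, h=3.0785
  candidates: C₊=(-2.0035,5.6526) cross=18.173; C₋=(-3.9983,-0.1724) cross=-18.173
  mode + wants cross > 0 → take C=(-2.0035,5.6526) (cross=18.173)
ex = (C−B)/|BC| = (-0.3547,0.9350); ey = (-0.9350,-0.3547)
P = B + -1.99·ex + 2.80·ey = (-2.4969,-0.9411)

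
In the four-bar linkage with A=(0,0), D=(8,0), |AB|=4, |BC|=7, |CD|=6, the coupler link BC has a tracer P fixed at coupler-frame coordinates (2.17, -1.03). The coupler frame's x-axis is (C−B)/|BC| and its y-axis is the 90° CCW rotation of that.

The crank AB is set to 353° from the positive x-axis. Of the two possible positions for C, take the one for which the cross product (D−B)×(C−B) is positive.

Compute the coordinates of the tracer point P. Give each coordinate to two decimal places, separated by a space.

A=(0,0), D=(8.00,0)
B = A + 4.00·(cos353°, sin353°) = (3.9702, -0.4875)
|BD| = 4.0592
circle(B,7.00) ∩ circle(D,6.00): a=3.6309, h=5.9847
  candidates: C₊=(6.8561,5.8899) cross=24.293; C₋=(8.2935,-5.9928) cross=-24.293
  mode + wants cross > 0 → take C=(6.8561,5.8899) (cross=24.293)
ex = (C−B)/|BC| = (0.4123,0.9111); ey = (-0.9111,0.4123)
P = B + 2.17·ex + -1.03·ey = (5.8032,1.0649)

5.80 1.06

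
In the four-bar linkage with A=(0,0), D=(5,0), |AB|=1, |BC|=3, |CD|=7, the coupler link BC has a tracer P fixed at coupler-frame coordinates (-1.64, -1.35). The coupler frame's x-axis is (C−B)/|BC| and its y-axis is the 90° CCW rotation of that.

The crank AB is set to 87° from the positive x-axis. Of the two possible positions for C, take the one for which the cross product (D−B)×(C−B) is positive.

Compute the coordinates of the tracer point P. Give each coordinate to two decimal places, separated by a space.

A=(0,0), D=(5.00,0)
B = A + 1.00·(cos87°, sin87°) = (0.0523, 0.9986)
|BD| = 5.0474
circle(B,3.00) ∩ circle(D,7.00): a=-1.4387, h=2.6325
  candidates: C₊=(-0.8371,3.8638) cross=13.288; C₋=(-1.8788,-1.2972) cross=-13.288
  mode + wants cross > 0 → take C=(-0.8371,3.8638) (cross=13.288)
ex = (C−B)/|BC| = (-0.2965,0.9550); ey = (-0.9550,-0.2965)
P = B + -1.64·ex + -1.35·ey = (1.8279,-0.1674)

1.83 -0.17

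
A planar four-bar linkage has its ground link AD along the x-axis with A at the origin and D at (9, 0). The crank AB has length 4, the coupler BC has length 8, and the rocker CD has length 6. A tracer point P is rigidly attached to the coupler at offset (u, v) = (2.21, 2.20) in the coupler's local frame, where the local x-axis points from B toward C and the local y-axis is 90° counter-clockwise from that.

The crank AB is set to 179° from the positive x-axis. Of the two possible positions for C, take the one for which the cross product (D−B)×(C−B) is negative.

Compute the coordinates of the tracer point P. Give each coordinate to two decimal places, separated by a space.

-1.19 1.43

A=(0,0), D=(9.00,0)
B = A + 4.00·(cos179°, sin179°) = (-3.9994, 0.0698)
|BD| = 12.9996
circle(B,8.00) ∩ circle(D,6.00): a=7.5767, h=2.5677
  candidates: C₊=(3.5910,2.5967) cross=33.379; C₋=(3.5635,-2.5385) cross=-33.379
  mode - wants cross < 0 → take C=(3.5635,-2.5385) (cross=-33.379)
ex = (C−B)/|BC| = (0.9454,-0.3260); ey = (0.3260,0.9454)
P = B + 2.21·ex + 2.20·ey = (-1.1929,1.4290)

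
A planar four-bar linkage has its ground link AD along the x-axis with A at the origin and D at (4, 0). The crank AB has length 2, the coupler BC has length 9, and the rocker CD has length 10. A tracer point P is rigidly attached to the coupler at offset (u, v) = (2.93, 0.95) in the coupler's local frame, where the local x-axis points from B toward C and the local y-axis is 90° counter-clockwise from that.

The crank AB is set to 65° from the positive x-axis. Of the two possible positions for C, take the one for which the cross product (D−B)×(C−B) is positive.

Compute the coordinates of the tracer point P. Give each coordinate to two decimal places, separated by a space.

1.21 4.87

A=(0,0), D=(4.00,0)
B = A + 2.00·(cos65°, sin65°) = (0.8452, 1.8126)
|BD| = 3.6384
circle(B,9.00) ∩ circle(D,10.00): a=-0.7918, h=8.9651
  candidates: C₊=(4.6250,9.9805) cross=32.619; C₋=(-4.3076,-5.5663) cross=-32.619
  mode + wants cross > 0 → take C=(4.6250,9.9805) (cross=32.619)
ex = (C−B)/|BC| = (0.4200,0.9075); ey = (-0.9075,0.4200)
P = B + 2.93·ex + 0.95·ey = (1.2136,4.8707)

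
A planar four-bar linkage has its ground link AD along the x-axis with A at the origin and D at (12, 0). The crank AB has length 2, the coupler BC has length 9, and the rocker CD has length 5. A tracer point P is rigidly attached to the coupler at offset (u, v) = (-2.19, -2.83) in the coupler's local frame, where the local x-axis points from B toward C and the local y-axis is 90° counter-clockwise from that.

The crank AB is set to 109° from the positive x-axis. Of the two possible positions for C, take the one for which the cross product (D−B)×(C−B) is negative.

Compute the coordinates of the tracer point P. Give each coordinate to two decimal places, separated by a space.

A=(0,0), D=(12.00,0)
B = A + 2.00·(cos109°, sin109°) = (-0.6511, 1.8910)
|BD| = 12.7917
circle(B,9.00) ∩ circle(D,5.00): a=8.5848, h=2.7022
  candidates: C₊=(8.2388,3.2944) cross=34.566; C₋=(7.4398,-2.0506) cross=-34.566
  mode - wants cross < 0 → take C=(7.4398,-2.0506) (cross=-34.566)
ex = (C−B)/|BC| = (0.8990,-0.4380); ey = (0.4380,0.8990)
P = B + -2.19·ex + -2.83·ey = (-3.8594,0.3060)

-3.86 0.31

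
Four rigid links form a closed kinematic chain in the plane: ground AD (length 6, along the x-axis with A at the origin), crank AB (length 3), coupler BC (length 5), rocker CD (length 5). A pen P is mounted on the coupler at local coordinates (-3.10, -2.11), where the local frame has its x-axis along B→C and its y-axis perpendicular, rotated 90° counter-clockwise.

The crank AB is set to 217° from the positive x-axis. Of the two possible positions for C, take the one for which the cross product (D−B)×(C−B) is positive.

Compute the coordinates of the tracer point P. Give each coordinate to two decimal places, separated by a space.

-3.23 -5.46

A=(0,0), D=(6.00,0)
B = A + 3.00·(cos217°, sin217°) = (-2.3959, -1.8054)
|BD| = 8.5878
circle(B,5.00) ∩ circle(D,5.00): a=4.2939, h=2.5617
  candidates: C₊=(1.2635,1.6017) cross=21.999; C₋=(2.3406,-3.4072) cross=-21.999
  mode + wants cross > 0 → take C=(1.2635,1.6017) (cross=21.999)
ex = (C−B)/|BC| = (0.7319,0.6814); ey = (-0.6814,0.7319)
P = B + -3.10·ex + -2.11·ey = (-3.2269,-5.4622)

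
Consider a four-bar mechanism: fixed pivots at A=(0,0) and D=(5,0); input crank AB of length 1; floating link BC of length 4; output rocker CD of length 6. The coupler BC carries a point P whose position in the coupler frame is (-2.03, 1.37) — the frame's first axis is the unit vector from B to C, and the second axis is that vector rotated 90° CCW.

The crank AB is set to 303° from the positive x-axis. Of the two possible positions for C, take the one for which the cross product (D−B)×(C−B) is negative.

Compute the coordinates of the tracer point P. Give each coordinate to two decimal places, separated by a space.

A=(0,0), D=(5.00,0)
B = A + 1.00·(cos303°, sin303°) = (0.5446, -0.8387)
|BD| = 4.5336
circle(B,4.00) ∩ circle(D,6.00): a=0.0611, h=3.9995
  candidates: C₊=(-0.1352,3.1031) cross=18.132; C₋=(1.3445,-4.7579) cross=-18.132
  mode - wants cross < 0 → take C=(1.3445,-4.7579) (cross=-18.132)
ex = (C−B)/|BC| = (0.2000,-0.9798); ey = (0.9798,0.2000)
P = B + -2.03·ex + 1.37·ey = (1.4810,1.4243)

1.48 1.42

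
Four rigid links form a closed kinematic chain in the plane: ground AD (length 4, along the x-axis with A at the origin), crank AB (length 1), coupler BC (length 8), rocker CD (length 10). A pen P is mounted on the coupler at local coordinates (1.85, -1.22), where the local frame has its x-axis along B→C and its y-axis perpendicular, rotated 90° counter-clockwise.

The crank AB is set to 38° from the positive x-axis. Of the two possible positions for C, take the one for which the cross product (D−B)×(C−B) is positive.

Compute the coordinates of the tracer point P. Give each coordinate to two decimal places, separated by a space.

A=(0,0), D=(4.00,0)
B = A + 1.00·(cos38°, sin38°) = (0.7880, 0.6157)
|BD| = 3.2705
circle(B,8.00) ∩ circle(D,10.00): a=-3.8686, h=7.0024
  candidates: C₊=(-1.6932,8.2212) cross=22.901; C₋=(-4.3296,-5.5333) cross=-22.901
  mode + wants cross > 0 → take C=(-1.6932,8.2212) (cross=22.901)
ex = (C−B)/|BC| = (-0.3102,0.9507); ey = (-0.9507,-0.3102)
P = B + 1.85·ex + -1.22·ey = (1.3741,2.7528)

1.37 2.75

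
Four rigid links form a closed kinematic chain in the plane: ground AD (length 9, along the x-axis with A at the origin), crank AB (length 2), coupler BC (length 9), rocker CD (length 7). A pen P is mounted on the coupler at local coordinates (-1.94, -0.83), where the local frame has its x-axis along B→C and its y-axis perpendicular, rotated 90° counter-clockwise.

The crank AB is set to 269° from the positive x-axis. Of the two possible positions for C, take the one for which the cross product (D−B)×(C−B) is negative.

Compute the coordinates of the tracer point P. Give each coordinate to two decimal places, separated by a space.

-2.12 -1.65

A=(0,0), D=(9.00,0)
B = A + 2.00·(cos269°, sin269°) = (-0.0349, -1.9997)
|BD| = 9.2536
circle(B,9.00) ∩ circle(D,7.00): a=6.3558, h=6.3721
  candidates: C₊=(4.7938,5.5953) cross=58.964; C₋=(7.5478,-6.8477) cross=-58.964
  mode - wants cross < 0 → take C=(7.5478,-6.8477) (cross=-58.964)
ex = (C−B)/|BC| = (0.8425,-0.5387); ey = (0.5387,0.8425)
P = B + -1.94·ex + -0.83·ey = (-2.1165,-1.6540)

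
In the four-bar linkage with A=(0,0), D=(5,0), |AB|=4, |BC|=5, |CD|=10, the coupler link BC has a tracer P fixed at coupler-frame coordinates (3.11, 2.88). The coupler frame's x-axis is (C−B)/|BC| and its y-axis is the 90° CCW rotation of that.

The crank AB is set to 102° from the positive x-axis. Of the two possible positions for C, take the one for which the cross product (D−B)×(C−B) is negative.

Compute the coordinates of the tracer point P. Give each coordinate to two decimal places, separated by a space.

A=(0,0), D=(5.00,0)
B = A + 4.00·(cos102°, sin102°) = (-0.8316, 3.9126)
|BD| = 7.0226
circle(B,5.00) ∩ circle(D,10.00): a=-1.8286, h=4.6536
  candidates: C₊=(0.2426,8.7958) cross=32.680; C₋=(-4.9429,1.0670) cross=-32.680
  mode - wants cross < 0 → take C=(-4.9429,1.0670) (cross=-32.680)
ex = (C−B)/|BC| = (-0.8223,-0.5691); ey = (0.5691,-0.8223)
P = B + 3.11·ex + 2.88·ey = (-1.7498,-0.2255)

-1.75 -0.23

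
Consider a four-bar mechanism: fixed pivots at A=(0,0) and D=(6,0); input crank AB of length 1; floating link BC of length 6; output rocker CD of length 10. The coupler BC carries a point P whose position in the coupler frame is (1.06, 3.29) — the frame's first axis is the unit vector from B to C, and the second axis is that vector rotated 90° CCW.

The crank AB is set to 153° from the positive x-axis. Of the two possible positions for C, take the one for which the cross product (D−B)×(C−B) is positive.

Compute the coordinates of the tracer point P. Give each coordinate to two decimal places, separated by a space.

A=(0,0), D=(6.00,0)
B = A + 1.00·(cos153°, sin153°) = (-0.8910, 0.4540)
|BD| = 6.9059
circle(B,6.00) ∩ circle(D,10.00): a=-1.1807, h=5.8827
  candidates: C₊=(-1.6824,6.4016) cross=40.625; C₋=(-2.4559,-5.3383) cross=-40.625
  mode + wants cross > 0 → take C=(-1.6824,6.4016) (cross=40.625)
ex = (C−B)/|BC| = (-0.1319,0.9913); ey = (-0.9913,-0.1319)
P = B + 1.06·ex + 3.29·ey = (-4.2921,1.0708)

-4.29 1.07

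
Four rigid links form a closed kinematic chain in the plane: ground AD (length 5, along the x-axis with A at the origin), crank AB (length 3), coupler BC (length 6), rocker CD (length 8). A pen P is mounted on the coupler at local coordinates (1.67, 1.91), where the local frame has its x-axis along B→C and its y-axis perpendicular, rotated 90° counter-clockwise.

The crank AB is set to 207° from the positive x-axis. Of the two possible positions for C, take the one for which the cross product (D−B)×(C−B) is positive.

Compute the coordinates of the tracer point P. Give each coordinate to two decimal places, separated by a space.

A=(0,0), D=(5.00,0)
B = A + 3.00·(cos207°, sin207°) = (-2.6730, -1.3620)
|BD| = 7.7930
circle(B,6.00) ∩ circle(D,8.00): a=2.1000, h=5.6205
  candidates: C₊=(-1.5876,4.5390) cross=43.800; C₋=(0.3769,-6.5290) cross=-43.800
  mode + wants cross > 0 → take C=(-1.5876,4.5390) (cross=43.800)
ex = (C−B)/|BC| = (0.1809,0.9835); ey = (-0.9835,0.1809)
P = B + 1.67·ex + 1.91·ey = (-4.2494,0.6260)

-4.25 0.63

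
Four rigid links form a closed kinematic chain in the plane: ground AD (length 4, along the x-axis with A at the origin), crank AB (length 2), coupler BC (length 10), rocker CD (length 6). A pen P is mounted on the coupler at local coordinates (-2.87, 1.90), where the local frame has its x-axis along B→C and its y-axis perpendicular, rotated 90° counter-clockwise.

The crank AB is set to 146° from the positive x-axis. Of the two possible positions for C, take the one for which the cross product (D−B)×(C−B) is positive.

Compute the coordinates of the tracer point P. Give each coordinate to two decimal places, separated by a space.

-5.02 1.84

A=(0,0), D=(4.00,0)
B = A + 2.00·(cos146°, sin146°) = (-1.6581, 1.1184)
|BD| = 5.7675
circle(B,10.00) ∩ circle(D,6.00): a=8.4321, h=5.3759
  candidates: C₊=(7.6564,4.7572) cross=31.006; C₋=(5.5715,-5.7905) cross=-31.006
  mode + wants cross > 0 → take C=(7.6564,4.7572) (cross=31.006)
ex = (C−B)/|BC| = (0.9314,0.3639); ey = (-0.3639,0.9314)
P = B + -2.87·ex + 1.90·ey = (-5.0227,1.8438)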